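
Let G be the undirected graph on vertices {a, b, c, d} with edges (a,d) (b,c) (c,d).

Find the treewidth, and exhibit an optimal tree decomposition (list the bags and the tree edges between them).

Treewidth 1.
One such decomposition:
Bags: B1 = {c, d}  B2 = {b, c}  B3 = {a, d}
Tree: B1–B2, B1–B3

Every bag has size at most 2, so the width is 2 − 1 = 1 and tw(G) ≤ 1. G has an edge, so its treewidth is at least 1. Therefore the treewidth is 1.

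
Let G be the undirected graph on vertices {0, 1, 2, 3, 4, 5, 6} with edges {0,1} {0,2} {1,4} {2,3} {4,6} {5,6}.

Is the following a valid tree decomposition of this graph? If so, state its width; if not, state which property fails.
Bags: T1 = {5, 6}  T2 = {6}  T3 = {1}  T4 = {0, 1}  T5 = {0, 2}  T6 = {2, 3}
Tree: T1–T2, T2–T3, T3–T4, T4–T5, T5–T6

No — vertex 4 appears in no bag.

A tree decomposition must satisfy three properties: every vertex lies in some bag; for every edge, both endpoints lie together in some bag; and for every vertex, the bags containing it form a connected subtree. Here vertex 4 appears in no bag, so the decomposition is invalid.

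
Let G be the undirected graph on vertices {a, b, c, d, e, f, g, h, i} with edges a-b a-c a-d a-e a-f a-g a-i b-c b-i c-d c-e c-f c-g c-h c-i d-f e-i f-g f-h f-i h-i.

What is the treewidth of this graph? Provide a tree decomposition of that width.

Treewidth 3.
One such decomposition:
Bags: B1 = {a, c, f, i}  B2 = {a, c, f, g}  B3 = {a, c, d, f}  B4 = {a, c, e, i}  B5 = {c, f, h, i}  B6 = {a, b, c, i}
Tree: B1–B2, B2–B3, B1–B4, B1–B5, B4–B6

Every bag has size at most 4, so the width is 4 − 1 = 3 and tw(G) ≤ 3. Conversely, {c, f, h, i} is a clique of size 4, and the vertices of any clique must share a bag in every tree decomposition; so some bag has ≥ 4 vertices and tw(G) ≥ 3. The upper and lower bounds meet at 3, so that is the treewidth.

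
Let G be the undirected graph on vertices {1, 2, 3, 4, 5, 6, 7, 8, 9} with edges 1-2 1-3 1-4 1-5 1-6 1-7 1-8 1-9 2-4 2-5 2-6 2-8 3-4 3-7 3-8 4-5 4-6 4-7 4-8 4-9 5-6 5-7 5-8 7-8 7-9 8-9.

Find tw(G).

A width-4 tree decomposition is:
Bags: B1 = {1, 3, 4, 7, 8}  B2 = {1, 4, 5, 7, 8}  B3 = {1, 2, 4, 5, 8}  B4 = {1, 2, 4, 5, 6}  B5 = {1, 4, 7, 8, 9}
Tree: B1–B2, B2–B3, B3–B4, B2–B5
Each bag holds 5 vertices, so the decomposition has width 4, which upper-bounds the treewidth. On the other hand G contains the 5-clique {1, 2, 4, 5, 8}. A clique must lie in a single bag of any decomposition, so no decomposition can have width below 4. Hence tw(G) = 4 exactly.

4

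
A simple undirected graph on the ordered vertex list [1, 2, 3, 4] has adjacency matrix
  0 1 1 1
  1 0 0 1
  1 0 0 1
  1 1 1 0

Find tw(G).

A width-2 tree decomposition is:
Bags: B1 = {1, 2, 4}  B2 = {1, 3, 4}
Tree: B1–B2
Each bag holds 3 vertices, so the decomposition has width 2, which upper-bounds the treewidth. Conversely, {1, 2, 4} is a clique of size 3, and the vertices of any clique must share a bag in every tree decomposition; so some bag has ≥ 3 vertices and tw(G) ≥ 2. Combining the bounds, tw(G) = 2.

2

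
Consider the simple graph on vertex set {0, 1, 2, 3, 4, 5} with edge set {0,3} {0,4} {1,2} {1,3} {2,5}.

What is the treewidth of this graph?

A width-1 tree decomposition is:
Bags: B1 = {0, 4}  B2 = {0, 3}  B3 = {1, 3}  B4 = {1, 2}  B5 = {2, 5}
Tree: B1–B2, B2–B3, B3–B4, B4–B5
Every bag has size at most 2, so the width is 2 − 1 = 1 and tw(G) ≤ 1. Since G has at least one edge (e.g. 4–0), it is not an edgeless graph, so tw(G) ≥ 1. Combining the bounds, tw(G) = 1.

1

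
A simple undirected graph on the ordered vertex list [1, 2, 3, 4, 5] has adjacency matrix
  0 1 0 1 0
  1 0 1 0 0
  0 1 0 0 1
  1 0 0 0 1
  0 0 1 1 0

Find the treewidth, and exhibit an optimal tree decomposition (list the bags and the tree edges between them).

The largest bag has 3 vertices, giving width 2; this decomposition certifies tw(G) ≤ 2. For the lower bound, G contains the cycle 3–5–4–1–2–3, so G is not a forest; only forests have treewidth ≤ 1, hence tw(G) ≥ 2. Hence tw(G) = 2 exactly.

Treewidth 2.
Bags: B1 = {3, 4, 5}  B2 = {1, 3, 4}  B3 = {1, 2, 3}
Tree: B1–B2, B2–B3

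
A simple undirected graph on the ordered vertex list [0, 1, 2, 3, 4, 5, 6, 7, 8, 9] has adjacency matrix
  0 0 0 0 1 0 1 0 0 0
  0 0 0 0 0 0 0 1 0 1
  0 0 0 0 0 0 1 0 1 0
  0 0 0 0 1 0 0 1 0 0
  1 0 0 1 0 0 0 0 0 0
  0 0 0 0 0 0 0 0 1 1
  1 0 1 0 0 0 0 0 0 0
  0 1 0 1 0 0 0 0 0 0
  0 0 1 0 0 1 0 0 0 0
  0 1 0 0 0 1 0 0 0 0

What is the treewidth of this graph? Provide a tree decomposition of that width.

Each bag holds 3 vertices, so the decomposition has width 2, which upper-bounds the treewidth. Since 3–7–1–9–5–8–2–6–0–4–3 is a cycle in G, G is not acyclic. Forests are exactly the graphs of treewidth ≤ 1, so tw(G) ≥ 2. Combining the bounds, tw(G) = 2.

Treewidth 2.
One optimal decomposition is:
Bags: B1 = {1, 3, 7}  B2 = {1, 3, 9}  B3 = {3, 5, 9}  B4 = {3, 5, 8}  B5 = {2, 3, 8}  B6 = {2, 3, 6}  B7 = {0, 3, 6}  B8 = {0, 3, 4}
Tree: B1–B2, B2–B3, B3–B4, B4–B5, B5–B6, B6–B7, B7–B8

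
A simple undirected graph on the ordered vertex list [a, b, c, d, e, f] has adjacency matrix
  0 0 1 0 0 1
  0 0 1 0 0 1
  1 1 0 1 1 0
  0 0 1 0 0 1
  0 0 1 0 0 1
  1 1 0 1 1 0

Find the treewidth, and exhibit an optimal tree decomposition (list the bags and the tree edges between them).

Treewidth 2.
One such decomposition:
Bags: B1 = {a, c, f}  B2 = {c, d, f}  B3 = {c, e, f}  B4 = {b, c, f}
Tree: B1–B2, B2–B3, B3–B4

Each bag holds 3 vertices, so the decomposition has width 2, which upper-bounds the treewidth. For the lower bound, G contains the cycle a–f–d–c–a, so G is not a forest; only forests have treewidth ≤ 1, hence tw(G) ≥ 2. The upper and lower bounds meet at 2, so that is the treewidth.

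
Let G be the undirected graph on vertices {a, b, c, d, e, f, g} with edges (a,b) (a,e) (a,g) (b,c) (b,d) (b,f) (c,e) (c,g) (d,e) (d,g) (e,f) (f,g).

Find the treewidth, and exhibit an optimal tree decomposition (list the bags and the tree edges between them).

The largest bag has 4 vertices, giving width 3; this decomposition certifies tw(G) ≤ 3. For the lower bound: the 4 vertex sets {a,g}, {b,f}, {e}, {d} are disjoint, each induces a connected subgraph, and every pair is joined by at least one edge of G. Contracting each set to a single vertex therefore yields K_{4} as a minor, and since treewidth is minor-monotone, tw(G) ≥ tw(K_{4}) = 3. Combining the bounds, tw(G) = 3.

Treewidth 3.
One such decomposition:
Bags: B1 = {a, b, e, g}  B2 = {b, e, f, g}  B3 = {b, d, e, g}  B4 = {b, c, e, g}
Tree: B1–B2, B2–B3, B3–B4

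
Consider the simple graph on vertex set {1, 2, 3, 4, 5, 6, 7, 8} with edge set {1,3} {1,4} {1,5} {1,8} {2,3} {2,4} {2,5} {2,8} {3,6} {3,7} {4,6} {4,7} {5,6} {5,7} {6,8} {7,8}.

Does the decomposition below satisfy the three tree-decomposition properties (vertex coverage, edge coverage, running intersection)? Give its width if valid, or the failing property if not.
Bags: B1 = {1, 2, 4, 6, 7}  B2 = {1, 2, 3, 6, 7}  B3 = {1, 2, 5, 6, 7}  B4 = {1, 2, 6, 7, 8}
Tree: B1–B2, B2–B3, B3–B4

Yes; width 4.

Vertex coverage: the bags together contain {1, 2, 3, 4, 5, 6, 7, 8}, the full vertex set. Edge coverage: each edge of G has both endpoints in at least one bag. Running intersection: for every vertex, the bags containing it form a connected subtree. All three properties hold, so this is a valid tree decomposition of width max|bag| − 1 = 4, and hence tw(G) ≤ 4.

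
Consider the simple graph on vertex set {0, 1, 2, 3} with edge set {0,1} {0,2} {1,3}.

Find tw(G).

A width-1 tree decomposition is:
Bags: B1 = {0, 2}  B2 = {0, 1}  B3 = {1, 3}
Tree: B1–B2, B2–B3
Every bag has size at most 2, so the width is 2 − 1 = 1 and tw(G) ≤ 1. Any graph with an edge has treewidth ≥ 1, and G has the edge 0–2. Hence tw(G) = 1 exactly.

1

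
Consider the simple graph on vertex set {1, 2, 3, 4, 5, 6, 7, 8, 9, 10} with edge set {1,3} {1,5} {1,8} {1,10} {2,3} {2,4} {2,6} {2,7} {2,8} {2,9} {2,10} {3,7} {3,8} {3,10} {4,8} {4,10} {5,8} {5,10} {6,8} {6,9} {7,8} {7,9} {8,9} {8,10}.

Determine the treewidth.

3

A width-3 tree decomposition is:
Bags: B1 = {2, 3, 8, 10}  B2 = {1, 3, 8, 10}  B3 = {2, 3, 7, 8}  B4 = {2, 4, 8, 10}  B5 = {2, 7, 8, 9}  B6 = {1, 5, 8, 10}  B7 = {2, 6, 8, 9}
Tree: B1–B2, B1–B3, B1–B4, B3–B5, B2–B6, B5–B7
The largest bag has 4 vertices, giving width 3; this decomposition certifies tw(G) ≤ 3. Conversely, {1, 3, 8, 10} is a clique of size 4, and the vertices of any clique must share a bag in every tree decomposition; so some bag has ≥ 4 vertices and tw(G) ≥ 3. The upper and lower bounds meet at 3, so that is the treewidth.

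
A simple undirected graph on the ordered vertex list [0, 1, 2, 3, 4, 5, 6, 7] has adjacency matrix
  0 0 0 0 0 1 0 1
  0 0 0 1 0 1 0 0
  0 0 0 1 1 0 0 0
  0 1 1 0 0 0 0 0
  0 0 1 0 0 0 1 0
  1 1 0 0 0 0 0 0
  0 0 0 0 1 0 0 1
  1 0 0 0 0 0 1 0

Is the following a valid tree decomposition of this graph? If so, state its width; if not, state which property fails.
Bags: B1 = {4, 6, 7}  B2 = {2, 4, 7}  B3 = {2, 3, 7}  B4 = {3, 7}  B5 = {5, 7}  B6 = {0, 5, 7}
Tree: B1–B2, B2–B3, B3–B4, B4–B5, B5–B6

A tree decomposition must satisfy three properties: every vertex lies in some bag; for every edge, both endpoints lie together in some bag; and for every vertex, the bags containing it form a connected subtree. Here vertex 1 appears in no bag, so the decomposition is invalid.

No — vertex 1 appears in no bag.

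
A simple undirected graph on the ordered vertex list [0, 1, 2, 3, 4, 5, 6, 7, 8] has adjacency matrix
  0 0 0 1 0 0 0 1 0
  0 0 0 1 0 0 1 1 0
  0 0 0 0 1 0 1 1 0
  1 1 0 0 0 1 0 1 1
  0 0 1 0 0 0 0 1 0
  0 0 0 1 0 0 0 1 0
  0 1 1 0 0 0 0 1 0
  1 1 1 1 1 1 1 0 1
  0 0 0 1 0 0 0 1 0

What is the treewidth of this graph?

A width-2 tree decomposition is:
Bags: B1 = {1, 3, 7}  B2 = {3, 7, 8}  B3 = {1, 6, 7}  B4 = {3, 5, 7}  B5 = {2, 6, 7}  B6 = {0, 3, 7}  B7 = {2, 4, 7}
Tree: B1–B2, B1–B3, B1–B4, B3–B5, B2–B6, B5–B7
Every bag has size at most 3, so the width is 3 − 1 = 2 and tw(G) ≤ 2. For the lower bound, the 3 vertices {2, 4, 7} are pairwise adjacent, and any tree decomposition puts a clique entirely inside one bag — forcing width ≥ 2. Hence tw(G) = 2 exactly.

2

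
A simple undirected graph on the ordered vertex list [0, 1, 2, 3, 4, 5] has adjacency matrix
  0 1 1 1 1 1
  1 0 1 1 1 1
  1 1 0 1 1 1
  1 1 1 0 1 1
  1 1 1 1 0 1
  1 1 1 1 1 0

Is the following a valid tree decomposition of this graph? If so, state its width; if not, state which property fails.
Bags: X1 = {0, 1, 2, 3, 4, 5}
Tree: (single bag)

Vertex coverage: the bags together contain {0, 1, 2, 3, 4, 5}, the full vertex set. Edge coverage: each edge of G has both endpoints in at least one bag. Running intersection: for every vertex, the bags containing it form a connected subtree. All three properties hold, so this is a valid tree decomposition of width max|bag| − 1 = 5, and hence tw(G) ≤ 5.

Yes; width 5.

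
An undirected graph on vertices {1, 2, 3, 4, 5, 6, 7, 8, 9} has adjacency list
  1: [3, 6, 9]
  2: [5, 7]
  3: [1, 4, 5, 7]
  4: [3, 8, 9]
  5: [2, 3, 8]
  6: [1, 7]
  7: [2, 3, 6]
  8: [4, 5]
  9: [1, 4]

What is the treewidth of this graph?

A width-3 tree decomposition is:
Bags: B1 = {1, 4, 6, 9}  B2 = {1, 3, 4, 6}  B3 = {3, 4, 6, 7}  B4 = {3, 4, 7, 8}  B5 = {3, 5, 7, 8}  B6 = {2, 5, 7, 8}
Tree: B1–B2, B2–B3, B3–B4, B4–B5, B5–B6
Every bag has size at most 4, so the width is 4 − 1 = 3 and tw(G) ≤ 3. For the lower bound: the 4 vertex sets {1,6,9}, {4}, {3}, {2,5,7,8} are disjoint, each induces a connected subgraph, and every pair is joined by at least one edge of G. Contracting each set to a single vertex therefore yields K_{4} as a minor, and since treewidth is minor-monotone, tw(G) ≥ tw(K_{4}) = 3. The upper and lower bounds meet at 3, so that is the treewidth.

3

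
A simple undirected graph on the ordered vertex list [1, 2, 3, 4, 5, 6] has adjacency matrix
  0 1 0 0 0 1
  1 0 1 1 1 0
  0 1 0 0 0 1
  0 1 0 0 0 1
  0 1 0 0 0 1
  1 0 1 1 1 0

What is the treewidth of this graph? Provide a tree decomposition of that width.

Every bag has size at most 3, so the width is 3 − 1 = 2 and tw(G) ≤ 2. The edges 1–6–3–2–1 form a cycle, so G is not a tree and its treewidth is at least 2. The upper and lower bounds meet at 2, so that is the treewidth.

Treewidth 2.
Bags: B1 = {1, 2, 6}  B2 = {2, 3, 6}  B3 = {2, 5, 6}  B4 = {2, 4, 6}
Tree: B1–B2, B2–B3, B3–B4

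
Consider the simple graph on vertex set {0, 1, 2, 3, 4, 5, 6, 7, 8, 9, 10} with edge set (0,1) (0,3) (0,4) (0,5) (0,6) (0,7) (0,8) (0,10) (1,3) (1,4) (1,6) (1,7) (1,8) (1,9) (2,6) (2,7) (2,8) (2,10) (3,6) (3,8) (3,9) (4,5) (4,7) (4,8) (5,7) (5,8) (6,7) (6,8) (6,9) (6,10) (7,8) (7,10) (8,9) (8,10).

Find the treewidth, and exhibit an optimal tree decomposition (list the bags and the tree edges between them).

Treewidth 4.
One optimal decomposition is:
Bags: B1 = {0, 6, 7, 8, 10}  B2 = {2, 6, 7, 8, 10}  B3 = {0, 1, 6, 7, 8}  B4 = {0, 1, 4, 7, 8}  B5 = {0, 1, 3, 6, 8}  B6 = {0, 4, 5, 7, 8}  B7 = {1, 3, 6, 8, 9}
Tree: B1–B2, B1–B3, B3–B4, B3–B5, B4–B6, B5–B7

The largest bag has 5 vertices, giving width 4; this decomposition certifies tw(G) ≤ 4. Conversely, {0, 1, 3, 6, 8} is a clique of size 5, and the vertices of any clique must share a bag in every tree decomposition; so some bag has ≥ 5 vertices and tw(G) ≥ 4. Therefore the treewidth is 4.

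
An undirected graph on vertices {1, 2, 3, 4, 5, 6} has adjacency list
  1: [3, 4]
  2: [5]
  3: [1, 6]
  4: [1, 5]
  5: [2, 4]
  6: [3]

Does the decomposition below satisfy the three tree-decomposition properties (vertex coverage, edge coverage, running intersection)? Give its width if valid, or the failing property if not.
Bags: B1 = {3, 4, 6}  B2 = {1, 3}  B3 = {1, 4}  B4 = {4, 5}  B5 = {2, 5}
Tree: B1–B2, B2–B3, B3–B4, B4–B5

A tree decomposition must satisfy three properties: every vertex lies in some bag; for every edge, both endpoints lie together in some bag; and for every vertex, the bags containing it form a connected subtree. Here bags containing vertex 4 are not connected in the tree, so the decomposition is invalid.

No — bags containing vertex 4 are not connected in the tree.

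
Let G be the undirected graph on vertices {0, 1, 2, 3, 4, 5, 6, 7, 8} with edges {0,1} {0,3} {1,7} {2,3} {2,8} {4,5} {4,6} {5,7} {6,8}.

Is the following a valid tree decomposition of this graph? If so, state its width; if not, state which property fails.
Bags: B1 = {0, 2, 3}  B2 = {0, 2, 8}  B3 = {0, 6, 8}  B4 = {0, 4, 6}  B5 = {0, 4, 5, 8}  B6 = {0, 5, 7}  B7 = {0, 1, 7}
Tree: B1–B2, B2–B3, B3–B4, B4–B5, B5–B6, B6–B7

A tree decomposition must satisfy three properties: every vertex lies in some bag; for every edge, both endpoints lie together in some bag; and for every vertex, the bags containing it form a connected subtree. Here bags containing vertex 8 are not connected in the tree, so the decomposition is invalid.

No — bags containing vertex 8 are not connected in the tree.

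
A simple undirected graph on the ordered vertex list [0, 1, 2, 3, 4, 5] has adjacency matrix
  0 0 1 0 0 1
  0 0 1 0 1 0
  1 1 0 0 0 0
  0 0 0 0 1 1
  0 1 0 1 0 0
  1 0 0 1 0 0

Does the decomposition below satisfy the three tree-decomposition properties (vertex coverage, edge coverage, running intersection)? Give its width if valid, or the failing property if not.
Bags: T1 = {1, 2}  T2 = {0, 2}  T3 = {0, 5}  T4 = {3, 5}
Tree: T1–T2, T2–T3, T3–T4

No — vertex 4 appears in no bag.

A tree decomposition must satisfy three properties: every vertex lies in some bag; for every edge, both endpoints lie together in some bag; and for every vertex, the bags containing it form a connected subtree. Here vertex 4 appears in no bag, so the decomposition is invalid.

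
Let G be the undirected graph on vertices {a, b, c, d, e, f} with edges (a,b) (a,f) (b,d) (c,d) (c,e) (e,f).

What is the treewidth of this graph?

A width-2 tree decomposition is:
Bags: B1 = {a, e, f}  B2 = {a, b, e}  B3 = {b, d, e}  B4 = {c, d, e}
Tree: B1–B2, B2–B3, B3–B4
Every bag has size at most 3, so the width is 3 − 1 = 2 and tw(G) ≤ 2. For the lower bound, G contains the cycle e–f–a–b–d–c–e, so G is not a forest; only forests have treewidth ≤ 1, hence tw(G) ≥ 2. Hence tw(G) = 2 exactly.

2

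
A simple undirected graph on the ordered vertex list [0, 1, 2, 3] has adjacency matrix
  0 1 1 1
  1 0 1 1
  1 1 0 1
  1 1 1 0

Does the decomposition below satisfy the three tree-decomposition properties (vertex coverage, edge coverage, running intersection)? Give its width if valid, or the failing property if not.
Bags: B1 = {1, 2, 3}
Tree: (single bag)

A tree decomposition must satisfy three properties: every vertex lies in some bag; for every edge, both endpoints lie together in some bag; and for every vertex, the bags containing it form a connected subtree. Here vertex 0 appears in no bag, so the decomposition is invalid.

No — vertex 0 appears in no bag.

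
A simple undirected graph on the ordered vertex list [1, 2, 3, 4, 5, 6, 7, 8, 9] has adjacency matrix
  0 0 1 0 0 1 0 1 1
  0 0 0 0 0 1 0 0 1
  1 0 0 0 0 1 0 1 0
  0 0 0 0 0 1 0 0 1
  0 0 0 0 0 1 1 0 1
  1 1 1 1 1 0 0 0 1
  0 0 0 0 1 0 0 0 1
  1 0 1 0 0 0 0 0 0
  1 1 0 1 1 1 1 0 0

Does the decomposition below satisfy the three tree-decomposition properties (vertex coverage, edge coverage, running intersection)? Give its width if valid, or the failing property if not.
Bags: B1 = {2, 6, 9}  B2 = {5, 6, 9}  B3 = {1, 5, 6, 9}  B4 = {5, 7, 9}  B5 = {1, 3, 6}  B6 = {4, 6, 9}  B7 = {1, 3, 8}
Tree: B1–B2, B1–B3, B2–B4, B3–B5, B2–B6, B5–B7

No — bags containing vertex 5 are not connected in the tree.

A tree decomposition must satisfy three properties: every vertex lies in some bag; for every edge, both endpoints lie together in some bag; and for every vertex, the bags containing it form a connected subtree. Here bags containing vertex 5 are not connected in the tree, so the decomposition is invalid.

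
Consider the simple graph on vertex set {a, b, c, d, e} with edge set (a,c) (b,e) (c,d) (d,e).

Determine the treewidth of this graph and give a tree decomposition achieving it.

Treewidth 1.
Bags: B1 = {a, c}  B2 = {c, d}  B3 = {d, e}  B4 = {b, e}
Tree: B1–B2, B2–B3, B3–B4

Each bag holds 2 vertices, so the decomposition has width 1, which upper-bounds the treewidth. Since G has at least one edge (e.g. a–c), it is not an edgeless graph, so tw(G) ≥ 1. The upper and lower bounds meet at 1, so that is the treewidth.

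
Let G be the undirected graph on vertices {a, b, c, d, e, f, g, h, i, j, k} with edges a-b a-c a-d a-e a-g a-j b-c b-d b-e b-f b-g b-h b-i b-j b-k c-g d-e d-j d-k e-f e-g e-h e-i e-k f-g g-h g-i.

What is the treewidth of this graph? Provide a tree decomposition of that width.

Treewidth 3.
Bags: B1 = {a, b, e, g}  B2 = {a, b, d, e}  B3 = {a, b, c, g}  B4 = {b, e, g, h}  B5 = {b, e, f, g}  B6 = {b, d, e, k}  B7 = {b, e, g, i}  B8 = {a, b, d, j}
Tree: B1–B2, B1–B3, B1–B4, B1–B5, B2–B6, B1–B7, B2–B8

Each bag holds 4 vertices, so the decomposition has width 3, which upper-bounds the treewidth. For the lower bound, the 4 vertices {a, b, d, j} are pairwise adjacent, and any tree decomposition puts a clique entirely inside one bag — forcing width ≥ 3. Therefore the treewidth is 3.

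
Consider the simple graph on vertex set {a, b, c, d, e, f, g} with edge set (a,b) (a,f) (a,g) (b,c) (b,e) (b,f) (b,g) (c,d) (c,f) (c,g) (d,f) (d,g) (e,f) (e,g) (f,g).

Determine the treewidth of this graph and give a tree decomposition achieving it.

Every bag has size at most 4, so the width is 4 − 1 = 3 and tw(G) ≤ 3. Conversely, {c, d, f, g} is a clique of size 4, and the vertices of any clique must share a bag in every tree decomposition; so some bag has ≥ 4 vertices and tw(G) ≥ 3. Hence tw(G) = 3 exactly.

Treewidth 3.
One such decomposition:
Bags: B1 = {b, c, f, g}  B2 = {b, e, f, g}  B3 = {c, d, f, g}  B4 = {a, b, f, g}
Tree: B1–B2, B1–B3, B2–B4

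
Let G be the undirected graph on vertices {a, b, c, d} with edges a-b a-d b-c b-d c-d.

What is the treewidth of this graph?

2

A width-2 tree decomposition is:
Bags: B1 = {b, c, d}  B2 = {a, b, d}
Tree: B1–B2
The largest bag has 3 vertices, giving width 2; this decomposition certifies tw(G) ≤ 2. For the lower bound, the 3 vertices {b, c, d} are pairwise adjacent, and any tree decomposition puts a clique entirely inside one bag — forcing width ≥ 2. Combining the bounds, tw(G) = 2.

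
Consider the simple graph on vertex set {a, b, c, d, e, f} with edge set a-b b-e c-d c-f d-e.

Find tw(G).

1

A width-1 tree decomposition is:
Bags: B1 = {c, f}  B2 = {c, d}  B3 = {d, e}  B4 = {b, e}  B5 = {a, b}
Tree: B1–B2, B2–B3, B3–B4, B4–B5
Every bag has size at most 2, so the width is 2 − 1 = 1 and tw(G) ≤ 1. G has an edge, so its treewidth is at least 1. The upper and lower bounds meet at 1, so that is the treewidth.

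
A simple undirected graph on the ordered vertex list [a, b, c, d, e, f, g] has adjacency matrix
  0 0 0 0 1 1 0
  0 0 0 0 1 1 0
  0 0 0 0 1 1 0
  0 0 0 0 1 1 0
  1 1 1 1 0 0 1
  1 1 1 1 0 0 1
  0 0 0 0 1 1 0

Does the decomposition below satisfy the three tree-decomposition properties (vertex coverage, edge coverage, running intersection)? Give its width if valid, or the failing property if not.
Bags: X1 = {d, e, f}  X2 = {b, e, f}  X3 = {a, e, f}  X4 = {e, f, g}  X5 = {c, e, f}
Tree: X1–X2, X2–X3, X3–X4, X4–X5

Checking the three conditions: (i) the bags cover all of {a, b, c, d, e, f, g}; (ii) for each edge, some bag contains both endpoints; (iii) the bags containing any fixed vertex form a subtree. All hold, so the decomposition is valid with width 3 − 1 = 2.

Yes; width 2.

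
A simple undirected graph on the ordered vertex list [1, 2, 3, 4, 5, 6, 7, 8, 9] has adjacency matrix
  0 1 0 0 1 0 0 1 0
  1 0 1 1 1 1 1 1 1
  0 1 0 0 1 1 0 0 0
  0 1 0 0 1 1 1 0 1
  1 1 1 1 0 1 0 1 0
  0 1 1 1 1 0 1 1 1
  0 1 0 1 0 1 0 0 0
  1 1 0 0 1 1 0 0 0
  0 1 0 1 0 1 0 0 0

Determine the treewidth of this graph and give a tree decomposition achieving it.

Each bag holds 4 vertices, so the decomposition has width 3, which upper-bounds the treewidth. Conversely, {1, 2, 5, 8} is a clique of size 4, and the vertices of any clique must share a bag in every tree decomposition; so some bag has ≥ 4 vertices and tw(G) ≥ 3. Hence tw(G) = 3 exactly.

Treewidth 3.
One optimal decomposition is:
Bags: B1 = {2, 3, 5, 6}  B2 = {2, 5, 6, 8}  B3 = {2, 4, 5, 6}  B4 = {2, 4, 6, 7}  B5 = {1, 2, 5, 8}  B6 = {2, 4, 6, 9}
Tree: B1–B2, B2–B3, B3–B4, B2–B5, B4–B6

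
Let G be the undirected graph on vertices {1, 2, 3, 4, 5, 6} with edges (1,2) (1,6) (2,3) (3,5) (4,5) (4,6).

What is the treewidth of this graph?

A width-2 tree decomposition is:
Bags: B1 = {1, 2, 6}  B2 = {2, 4, 6}  B3 = {2, 4, 5}  B4 = {2, 3, 5}
Tree: B1–B2, B2–B3, B3–B4
Each bag holds 3 vertices, so the decomposition has width 2, which upper-bounds the treewidth. The edges 2–1–6–4–5–3–2 form a cycle, so G is not a tree and its treewidth is at least 2. The upper and lower bounds meet at 2, so that is the treewidth.

2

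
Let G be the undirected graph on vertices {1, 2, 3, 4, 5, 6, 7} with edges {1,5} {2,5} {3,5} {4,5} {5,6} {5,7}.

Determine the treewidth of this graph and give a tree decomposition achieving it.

The largest bag has 2 vertices, giving width 1; this decomposition certifies tw(G) ≤ 1. Since G has at least one edge (e.g. 7–5), it is not an edgeless graph, so tw(G) ≥ 1. Hence tw(G) = 1 exactly.

Treewidth 1.
Bags: B1 = {5, 7}  B2 = {3, 5}  B3 = {1, 5}  B4 = {4, 5}  B5 = {2, 5}  B6 = {5, 6}
Tree: B1–B2, B1–B3, B2–B4, B1–B5, B3–B6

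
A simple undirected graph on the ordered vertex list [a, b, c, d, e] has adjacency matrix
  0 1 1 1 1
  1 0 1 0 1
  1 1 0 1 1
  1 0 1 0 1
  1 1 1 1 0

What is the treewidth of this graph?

A width-3 tree decomposition is:
Bags: B1 = {a, c, d, e}  B2 = {a, b, c, e}
Tree: B1–B2
The largest bag has 4 vertices, giving width 3; this decomposition certifies tw(G) ≤ 3. Conversely, {a, c, d, e} is a clique of size 4, and the vertices of any clique must share a bag in every tree decomposition; so some bag has ≥ 4 vertices and tw(G) ≥ 3. Hence tw(G) = 3 exactly.

3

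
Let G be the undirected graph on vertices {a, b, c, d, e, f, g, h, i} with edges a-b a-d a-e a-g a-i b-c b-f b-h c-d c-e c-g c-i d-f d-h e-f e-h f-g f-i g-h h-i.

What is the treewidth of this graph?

A width-4 tree decomposition is:
Bags: B1 = {a, c, f, g, h}  B2 = {a, b, c, f, h}  B3 = {a, c, d, f, h}  B4 = {a, c, f, h, i}  B5 = {a, c, e, f, h}
Tree: B1–B2, B2–B3, B3–B4, B4–B5
Each bag holds 5 vertices, so the decomposition has width 4, which upper-bounds the treewidth. For the lower bound: the 5 vertex sets {g,h}, {a,b}, {c,d}, {f}, {i} are disjoint, each induces a connected subgraph, and every pair is joined by at least one edge of G. Contracting each set to a single vertex therefore yields K_{5} as a minor, and since treewidth is minor-monotone, tw(G) ≥ tw(K_{5}) = 4. Hence tw(G) = 4 exactly.

4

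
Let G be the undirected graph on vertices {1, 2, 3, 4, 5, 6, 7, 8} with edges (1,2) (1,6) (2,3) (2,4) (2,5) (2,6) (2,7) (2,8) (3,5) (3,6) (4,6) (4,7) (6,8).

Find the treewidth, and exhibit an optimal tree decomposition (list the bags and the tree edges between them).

Treewidth 2.
One such decomposition:
Bags: B1 = {2, 6, 8}  B2 = {2, 3, 6}  B3 = {1, 2, 6}  B4 = {2, 4, 6}  B5 = {2, 4, 7}  B6 = {2, 3, 5}
Tree: B1–B2, B2–B3, B1–B4, B4–B5, B2–B6

The largest bag has 3 vertices, giving width 2; this decomposition certifies tw(G) ≤ 2. Conversely, {2, 3, 5} is a clique of size 3, and the vertices of any clique must share a bag in every tree decomposition; so some bag has ≥ 3 vertices and tw(G) ≥ 2. Therefore the treewidth is 2.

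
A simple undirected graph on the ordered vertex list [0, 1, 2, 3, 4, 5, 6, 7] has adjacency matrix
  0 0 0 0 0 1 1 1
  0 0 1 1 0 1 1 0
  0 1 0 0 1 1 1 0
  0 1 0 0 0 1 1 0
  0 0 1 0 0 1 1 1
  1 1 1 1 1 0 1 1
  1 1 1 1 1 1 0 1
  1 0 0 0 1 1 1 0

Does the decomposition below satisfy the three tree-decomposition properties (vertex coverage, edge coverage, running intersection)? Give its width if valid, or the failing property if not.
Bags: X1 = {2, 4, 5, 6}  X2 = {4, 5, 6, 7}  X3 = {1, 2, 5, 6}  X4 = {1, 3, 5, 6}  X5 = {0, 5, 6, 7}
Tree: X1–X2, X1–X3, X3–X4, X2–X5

Yes; width 3.

Checking the three conditions: (i) the bags cover all of {0, 1, 2, 3, 4, 5, 6, 7}; (ii) for each edge, some bag contains both endpoints; (iii) the bags containing any fixed vertex form a subtree. All hold, so the decomposition is valid with width 4 − 1 = 3.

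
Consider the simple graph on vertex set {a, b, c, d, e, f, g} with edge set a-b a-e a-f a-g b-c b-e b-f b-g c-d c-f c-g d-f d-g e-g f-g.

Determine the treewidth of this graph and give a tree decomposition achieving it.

Treewidth 3.
One optimal decomposition is:
Bags: B1 = {a, b, f, g}  B2 = {a, b, e, g}  B3 = {b, c, f, g}  B4 = {c, d, f, g}
Tree: B1–B2, B1–B3, B3–B4

The largest bag has 4 vertices, giving width 3; this decomposition certifies tw(G) ≤ 3. For the lower bound, the 4 vertices {a, b, e, g} are pairwise adjacent, and any tree decomposition puts a clique entirely inside one bag — forcing width ≥ 3. Therefore the treewidth is 3.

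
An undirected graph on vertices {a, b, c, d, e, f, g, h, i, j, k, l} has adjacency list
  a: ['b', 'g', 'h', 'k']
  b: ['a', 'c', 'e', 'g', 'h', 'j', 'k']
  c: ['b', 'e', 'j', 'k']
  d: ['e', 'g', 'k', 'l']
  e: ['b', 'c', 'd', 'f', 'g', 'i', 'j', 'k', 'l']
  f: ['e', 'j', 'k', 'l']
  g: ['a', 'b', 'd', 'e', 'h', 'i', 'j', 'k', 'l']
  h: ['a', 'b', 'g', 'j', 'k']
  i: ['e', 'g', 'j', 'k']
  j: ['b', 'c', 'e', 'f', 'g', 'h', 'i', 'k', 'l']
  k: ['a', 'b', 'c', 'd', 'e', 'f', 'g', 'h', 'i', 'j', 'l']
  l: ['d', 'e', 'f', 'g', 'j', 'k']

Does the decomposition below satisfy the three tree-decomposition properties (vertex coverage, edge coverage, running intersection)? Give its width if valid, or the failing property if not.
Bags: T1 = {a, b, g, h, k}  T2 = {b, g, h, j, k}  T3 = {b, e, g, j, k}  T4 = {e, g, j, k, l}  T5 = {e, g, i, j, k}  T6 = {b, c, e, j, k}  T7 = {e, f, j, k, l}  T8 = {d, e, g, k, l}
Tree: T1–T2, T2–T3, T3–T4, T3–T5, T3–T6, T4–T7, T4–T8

Yes; width 4.

Checking the three conditions: (i) the bags cover all of {a, b, c, d, e, f, g, h, i, j, k, l}; (ii) for each edge, some bag contains both endpoints; (iii) the bags containing any fixed vertex form a subtree. All hold, so the decomposition is valid with width 5 − 1 = 4.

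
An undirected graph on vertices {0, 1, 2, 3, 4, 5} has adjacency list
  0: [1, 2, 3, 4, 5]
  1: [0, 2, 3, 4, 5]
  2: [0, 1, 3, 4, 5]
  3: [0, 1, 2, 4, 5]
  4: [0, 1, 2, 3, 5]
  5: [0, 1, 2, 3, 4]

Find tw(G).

5

A width-5 tree decomposition is:
Bags: B1 = {0, 1, 2, 3, 4, 5}
Tree: (single bag)
A single bag containing all 6 vertices is trivially a valid decomposition of width 5. On the other hand G contains the 6-clique {0, 1, 2, 3, 4, 5}. A clique must lie in a single bag of any decomposition, so no decomposition can have width below 5. Hence tw(G) = 5 exactly.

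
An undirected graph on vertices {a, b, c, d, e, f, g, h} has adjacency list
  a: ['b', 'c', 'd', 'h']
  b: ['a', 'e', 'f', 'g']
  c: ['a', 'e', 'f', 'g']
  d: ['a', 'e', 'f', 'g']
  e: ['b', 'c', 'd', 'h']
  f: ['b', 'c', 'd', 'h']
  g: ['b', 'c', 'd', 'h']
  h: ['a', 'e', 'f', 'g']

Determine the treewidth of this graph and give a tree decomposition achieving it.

Treewidth 4.
Bags: B1 = {a, b, e, f, g}  B2 = {a, c, e, f, g}  B3 = {a, d, e, f, g}  B4 = {a, e, f, g, h}
Tree: B1–B2, B2–B3, B3–B4

The largest bag has 5 vertices, giving width 4; this decomposition certifies tw(G) ≤ 4. For the lower bound: the 5 vertex sets {b,f}, {c,g}, {a,d}, {e}, {h} are disjoint, each induces a connected subgraph, and every pair is joined by at least one edge of G. Contracting each set to a single vertex therefore yields K_{5} as a minor, and since treewidth is minor-monotone, tw(G) ≥ tw(K_{5}) = 4. The upper and lower bounds meet at 4, so that is the treewidth.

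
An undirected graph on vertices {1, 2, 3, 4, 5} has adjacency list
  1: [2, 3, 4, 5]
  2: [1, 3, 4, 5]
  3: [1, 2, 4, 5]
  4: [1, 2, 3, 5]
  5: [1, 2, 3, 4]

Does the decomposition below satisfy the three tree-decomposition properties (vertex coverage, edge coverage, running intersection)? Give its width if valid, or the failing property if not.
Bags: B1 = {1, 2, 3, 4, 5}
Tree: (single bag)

Checking the three conditions: (i) the bags cover all of {1, 2, 3, 4, 5}; (ii) for each edge, some bag contains both endpoints; (iii) the bags containing any fixed vertex form a subtree. All hold, so the decomposition is valid with width 5 − 1 = 4.

Yes; width 4.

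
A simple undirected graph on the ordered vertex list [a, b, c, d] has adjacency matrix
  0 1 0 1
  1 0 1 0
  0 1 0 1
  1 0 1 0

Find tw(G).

A width-2 tree decomposition is:
Bags: B1 = {a, b, c}  B2 = {a, c, d}
Tree: B1–B2
The largest bag has 3 vertices, giving width 2; this decomposition certifies tw(G) ≤ 2. For the lower bound, G contains the cycle c–b–a–d–c, so G is not a forest; only forests have treewidth ≤ 1, hence tw(G) ≥ 2. Hence tw(G) = 2 exactly.

2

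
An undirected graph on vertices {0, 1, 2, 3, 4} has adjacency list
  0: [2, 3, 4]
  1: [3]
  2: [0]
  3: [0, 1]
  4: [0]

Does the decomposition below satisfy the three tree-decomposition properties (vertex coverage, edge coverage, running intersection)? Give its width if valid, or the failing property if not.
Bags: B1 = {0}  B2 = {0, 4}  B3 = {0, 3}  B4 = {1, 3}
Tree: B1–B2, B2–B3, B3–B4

No — vertex 2 appears in no bag.

A tree decomposition must satisfy three properties: every vertex lies in some bag; for every edge, both endpoints lie together in some bag; and for every vertex, the bags containing it form a connected subtree. Here vertex 2 appears in no bag, so the decomposition is invalid.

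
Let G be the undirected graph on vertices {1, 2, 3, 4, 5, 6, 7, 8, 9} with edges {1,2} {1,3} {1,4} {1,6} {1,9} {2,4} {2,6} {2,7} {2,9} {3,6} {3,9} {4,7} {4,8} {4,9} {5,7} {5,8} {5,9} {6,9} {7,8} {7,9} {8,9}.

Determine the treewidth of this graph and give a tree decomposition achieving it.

The largest bag has 4 vertices, giving width 3; this decomposition certifies tw(G) ≤ 3. Conversely, {4, 7, 8, 9} is a clique of size 4, and the vertices of any clique must share a bag in every tree decomposition; so some bag has ≥ 4 vertices and tw(G) ≥ 3. The upper and lower bounds meet at 3, so that is the treewidth.

Treewidth 3.
One optimal decomposition is:
Bags: B1 = {2, 4, 7, 9}  B2 = {4, 7, 8, 9}  B3 = {1, 2, 4, 9}  B4 = {1, 2, 6, 9}  B5 = {1, 3, 6, 9}  B6 = {5, 7, 8, 9}
Tree: B1–B2, B1–B3, B3–B4, B4–B5, B2–B6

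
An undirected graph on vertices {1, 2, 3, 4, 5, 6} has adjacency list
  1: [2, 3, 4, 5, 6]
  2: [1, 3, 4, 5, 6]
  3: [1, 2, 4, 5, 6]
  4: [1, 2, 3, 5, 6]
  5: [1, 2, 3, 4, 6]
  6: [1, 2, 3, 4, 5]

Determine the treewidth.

5

A width-5 tree decomposition is:
Bags: B1 = {1, 2, 3, 4, 5, 6}
Tree: (single bag)
With just one bag of size 6, the width is 6 − 1 = 5, so tw(G) ≤ 5. Conversely, {1, 2, 3, 4, 5, 6} is a clique of size 6, and the vertices of any clique must share a bag in every tree decomposition; so some bag has ≥ 6 vertices and tw(G) ≥ 5. Therefore the treewidth is 5.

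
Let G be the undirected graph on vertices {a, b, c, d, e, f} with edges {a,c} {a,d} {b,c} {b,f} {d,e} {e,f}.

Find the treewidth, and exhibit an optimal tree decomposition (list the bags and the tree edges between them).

The largest bag has 3 vertices, giving width 2; this decomposition certifies tw(G) ≤ 2. For the lower bound, G contains the cycle d–e–f–b–c–a–d, so G is not a forest; only forests have treewidth ≤ 1, hence tw(G) ≥ 2. The upper and lower bounds meet at 2, so that is the treewidth.

Treewidth 2.
One optimal decomposition is:
Bags: B1 = {d, e, f}  B2 = {b, d, f}  B3 = {b, c, d}  B4 = {a, c, d}
Tree: B1–B2, B2–B3, B3–B4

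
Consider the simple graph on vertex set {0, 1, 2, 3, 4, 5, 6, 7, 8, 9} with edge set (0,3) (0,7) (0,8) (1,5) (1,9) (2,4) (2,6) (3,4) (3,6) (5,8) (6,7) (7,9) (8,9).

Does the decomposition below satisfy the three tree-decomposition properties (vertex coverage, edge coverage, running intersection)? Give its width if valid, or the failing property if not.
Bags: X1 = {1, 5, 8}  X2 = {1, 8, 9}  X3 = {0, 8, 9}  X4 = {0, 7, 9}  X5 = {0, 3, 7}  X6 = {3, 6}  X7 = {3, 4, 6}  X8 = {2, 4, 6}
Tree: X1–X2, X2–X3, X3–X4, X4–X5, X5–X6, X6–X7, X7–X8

A tree decomposition must satisfy three properties: every vertex lies in some bag; for every edge, both endpoints lie together in some bag; and for every vertex, the bags containing it form a connected subtree. Here edge (7,6) lies in no bag, so the decomposition is invalid.

No — edge (7,6) lies in no bag.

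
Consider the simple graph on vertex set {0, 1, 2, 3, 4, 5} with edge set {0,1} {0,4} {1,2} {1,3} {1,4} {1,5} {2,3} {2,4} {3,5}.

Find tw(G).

2

A width-2 tree decomposition is:
Bags: B1 = {1, 2, 3}  B2 = {1, 3, 5}  B3 = {1, 2, 4}  B4 = {0, 1, 4}
Tree: B1–B2, B1–B3, B3–B4
Every bag has size at most 3, so the width is 3 − 1 = 2 and tw(G) ≤ 2. On the other hand G contains the 3-clique {0, 1, 4}. A clique must lie in a single bag of any decomposition, so no decomposition can have width below 2. Combining the bounds, tw(G) = 2.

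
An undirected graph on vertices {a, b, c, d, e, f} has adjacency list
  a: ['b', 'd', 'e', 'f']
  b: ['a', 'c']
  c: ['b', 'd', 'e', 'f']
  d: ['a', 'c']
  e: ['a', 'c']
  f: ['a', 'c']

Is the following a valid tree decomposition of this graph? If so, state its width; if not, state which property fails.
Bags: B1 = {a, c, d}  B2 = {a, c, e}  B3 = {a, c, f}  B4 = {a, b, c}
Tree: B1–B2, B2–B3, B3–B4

Checking the three conditions: (i) the bags cover all of {a, b, c, d, e, f}; (ii) for each edge, some bag contains both endpoints; (iii) the bags containing any fixed vertex form a subtree. All hold, so the decomposition is valid with width 3 − 1 = 2.

Yes; width 2.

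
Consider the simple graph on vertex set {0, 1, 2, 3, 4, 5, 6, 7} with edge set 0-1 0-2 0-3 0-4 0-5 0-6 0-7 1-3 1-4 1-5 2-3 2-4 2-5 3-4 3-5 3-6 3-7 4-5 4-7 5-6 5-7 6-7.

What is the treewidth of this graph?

A width-4 tree decomposition is:
Bags: B1 = {0, 1, 3, 4, 5}  B2 = {0, 3, 4, 5, 7}  B3 = {0, 3, 5, 6, 7}  B4 = {0, 2, 3, 4, 5}
Tree: B1–B2, B2–B3, B1–B4
Every bag has size at most 5, so the width is 5 − 1 = 4 and tw(G) ≤ 4. Conversely, {0, 1, 3, 4, 5} is a clique of size 5, and the vertices of any clique must share a bag in every tree decomposition; so some bag has ≥ 5 vertices and tw(G) ≥ 4. Hence tw(G) = 4 exactly.

4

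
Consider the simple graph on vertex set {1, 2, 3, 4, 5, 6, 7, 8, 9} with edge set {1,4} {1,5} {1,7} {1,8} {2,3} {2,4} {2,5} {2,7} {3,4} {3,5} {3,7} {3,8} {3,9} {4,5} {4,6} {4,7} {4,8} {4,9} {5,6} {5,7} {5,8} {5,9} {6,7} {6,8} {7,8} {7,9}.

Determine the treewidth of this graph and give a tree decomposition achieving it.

Each bag holds 5 vertices, so the decomposition has width 4, which upper-bounds the treewidth. On the other hand G contains the 5-clique {1, 4, 5, 7, 8}. A clique must lie in a single bag of any decomposition, so no decomposition can have width below 4. The upper and lower bounds meet at 4, so that is the treewidth.

Treewidth 4.
One optimal decomposition is:
Bags: B1 = {4, 5, 6, 7, 8}  B2 = {3, 4, 5, 7, 8}  B3 = {1, 4, 5, 7, 8}  B4 = {3, 4, 5, 7, 9}  B5 = {2, 3, 4, 5, 7}
Tree: B1–B2, B1–B3, B2–B4, B2–B5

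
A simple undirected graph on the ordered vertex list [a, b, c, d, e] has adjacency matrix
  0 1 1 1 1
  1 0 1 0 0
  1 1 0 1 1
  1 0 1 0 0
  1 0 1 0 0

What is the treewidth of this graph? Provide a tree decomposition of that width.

Treewidth 2.
One such decomposition:
Bags: B1 = {a, b, c}  B2 = {a, c, e}  B3 = {a, c, d}
Tree: B1–B2, B2–B3

Each bag holds 3 vertices, so the decomposition has width 2, which upper-bounds the treewidth. Conversely, {a, c, d} is a clique of size 3, and the vertices of any clique must share a bag in every tree decomposition; so some bag has ≥ 3 vertices and tw(G) ≥ 2. Hence tw(G) = 2 exactly.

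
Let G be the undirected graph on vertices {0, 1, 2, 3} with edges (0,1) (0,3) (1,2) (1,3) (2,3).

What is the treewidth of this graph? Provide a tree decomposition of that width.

Every bag has size at most 3, so the width is 3 − 1 = 2 and tw(G) ≤ 2. On the other hand G contains the 3-clique {0, 1, 3}. A clique must lie in a single bag of any decomposition, so no decomposition can have width below 2. Hence tw(G) = 2 exactly.

Treewidth 2.
Bags: B1 = {0, 1, 3}  B2 = {1, 2, 3}
Tree: B1–B2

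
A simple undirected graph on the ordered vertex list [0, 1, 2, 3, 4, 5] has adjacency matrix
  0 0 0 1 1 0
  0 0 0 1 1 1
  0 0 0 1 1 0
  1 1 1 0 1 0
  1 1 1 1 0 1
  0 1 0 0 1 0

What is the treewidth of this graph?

A width-2 tree decomposition is:
Bags: B1 = {1, 3, 4}  B2 = {0, 3, 4}  B3 = {2, 3, 4}  B4 = {1, 4, 5}
Tree: B1–B2, B2–B3, B1–B4
Every bag has size at most 3, so the width is 3 − 1 = 2 and tw(G) ≤ 2. For the lower bound, the 3 vertices {0, 3, 4} are pairwise adjacent, and any tree decomposition puts a clique entirely inside one bag — forcing width ≥ 2. Combining the bounds, tw(G) = 2.

2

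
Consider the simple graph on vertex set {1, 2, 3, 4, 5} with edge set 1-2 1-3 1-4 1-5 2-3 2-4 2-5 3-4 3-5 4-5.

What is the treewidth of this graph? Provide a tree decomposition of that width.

Treewidth 4.
One such decomposition:
Bags: B1 = {1, 2, 3, 4, 5}
Tree: (single bag)

A single bag containing all 5 vertices is trivially a valid decomposition of width 4. On the other hand G contains the 5-clique {1, 2, 3, 4, 5}. A clique must lie in a single bag of any decomposition, so no decomposition can have width below 4. Combining the bounds, tw(G) = 4.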